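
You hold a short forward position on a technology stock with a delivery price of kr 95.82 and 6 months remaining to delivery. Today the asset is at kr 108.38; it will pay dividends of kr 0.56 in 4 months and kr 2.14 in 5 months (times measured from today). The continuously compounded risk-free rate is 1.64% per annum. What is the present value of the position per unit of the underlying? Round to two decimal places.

-kr 10.66

PV(remaining dividends) I = 0.56·e^(−0.0164·4/12) + 2.14·e^(−0.0164·5/12) = 2.6824
Current forward F = (S − I)·e^(rT) = (108.38 − 2.6824)·e^(0.0164·6/12) = 105.6976 × 1.008234 = 106.5679
Value (long) = (F − K)·e^(−rT) = (106.5679 − 95.82) × 0.991834 = 10.6601
Short position value = −(long value) = -kr 10.66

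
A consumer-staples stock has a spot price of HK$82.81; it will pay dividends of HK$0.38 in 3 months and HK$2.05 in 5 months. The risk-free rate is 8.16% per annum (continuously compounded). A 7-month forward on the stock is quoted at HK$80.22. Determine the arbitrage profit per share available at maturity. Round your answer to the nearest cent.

PV(dividends) I = 0.38·e^(−0.0816·3/12) + 2.05·e^(−0.0816·5/12) = 2.3538
Fair forward F* = (S − I)·e^(rT) = (82.81 − 2.3538)·e^0.047600 = 80.4562 × 1.048751 = 84.3785
Market HK$80.22 < fair 84.3785: forward underpriced → reverse cash-and-carry (short the stock, invest proceeds at r, pay the dividends, go long the forward).
Profit at T = |F_mkt − F*| = |80.22 − 84.3785| = HK$4.16 per share

HK$4.16 per share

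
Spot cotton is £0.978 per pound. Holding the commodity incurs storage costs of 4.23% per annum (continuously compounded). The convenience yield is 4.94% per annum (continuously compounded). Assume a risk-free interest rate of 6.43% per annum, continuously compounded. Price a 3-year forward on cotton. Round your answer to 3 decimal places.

Net carry = r + u − y = 0.0643 + 0.0423 − 0.0494 = 0.0572
F = S·e^((r+u−y)T) = 0.978 · e^(0.0572 × 3) = 0.978 · e^0.171600
= 0.978 × 1.187203 = £1.161 per pound

£1.161 per pound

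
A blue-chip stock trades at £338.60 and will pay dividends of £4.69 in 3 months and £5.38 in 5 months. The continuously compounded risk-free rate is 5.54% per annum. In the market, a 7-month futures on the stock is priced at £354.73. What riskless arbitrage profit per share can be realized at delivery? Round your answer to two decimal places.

£15.22 per share

PV(dividends) I = 4.69·e^(−0.0554·3/12) + 5.38·e^(−0.0554·5/12) = 9.8827
Fair futures F* = (S − I)·e^(rT) = (338.60 − 9.8827)·e^0.032317 = 328.7173 × 1.032845 = 339.5140
Market £354.73 > fair 339.5140: forward overpriced → cash-and-carry (borrow at r, buy the stock and collect the dividends, short the forward).
Profit at T = |F_mkt − F*| = |354.73 − 339.5140| = £15.22 per share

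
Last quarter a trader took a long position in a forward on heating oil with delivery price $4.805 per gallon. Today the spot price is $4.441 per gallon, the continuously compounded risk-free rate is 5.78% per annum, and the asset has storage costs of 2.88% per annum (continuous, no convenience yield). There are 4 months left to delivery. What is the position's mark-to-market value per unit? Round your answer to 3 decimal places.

-$0.229 per gallon

Current fair forward for the remaining 4 months: F = S·e^((r + u)·T), (r + u) = 0.0578 + 0.0288 = 0.0866
F = 4.441 · e^(0.0866 × 4/12) = 4.441 × 1.029287 = 4.5711
Value of long forward = (F − K)·e^(−rT) = (4.5711 − 4.805) · e^(−0.0578·4/12)
= -0.2339 × 0.980918 = -0.229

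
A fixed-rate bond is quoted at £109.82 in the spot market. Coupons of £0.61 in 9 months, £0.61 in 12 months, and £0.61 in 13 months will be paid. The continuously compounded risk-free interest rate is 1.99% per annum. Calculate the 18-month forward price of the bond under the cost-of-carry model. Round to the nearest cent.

£111.30

PV(coupons) I = 0.61·e^(−0.0199·9/12) + 0.61·e^(−0.0199·12/12) + 0.61·e^(−0.0199·13/12)
I = 0.6010 + 0.5980 + 0.5970 = 1.7960
F = (S − I)·e^(rT) = (109.82 − 1.7960) · e^(0.0199·18/12)
= 108.0240 · e^0.029850 = 108.0240 × 1.030300 = £111.30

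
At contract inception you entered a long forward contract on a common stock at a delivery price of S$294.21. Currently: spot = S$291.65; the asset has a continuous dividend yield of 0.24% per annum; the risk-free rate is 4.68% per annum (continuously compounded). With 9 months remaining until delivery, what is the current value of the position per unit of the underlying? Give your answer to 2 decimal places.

S$7.06

Current fair forward for the remaining 9 months: F = S·e^((r − q)·T), (r − q) = 0.0468 − 0.0024 = 0.0444
F = 291.65 · e^(0.0444 × 9/12) = 291.65 × 1.033861 = 301.5256
Value of long forward = (F − K)·e^(−rT) = (301.5256 − 294.21) · e^(−0.0468·9/12)
= 7.3156 × 0.965509 = 7.06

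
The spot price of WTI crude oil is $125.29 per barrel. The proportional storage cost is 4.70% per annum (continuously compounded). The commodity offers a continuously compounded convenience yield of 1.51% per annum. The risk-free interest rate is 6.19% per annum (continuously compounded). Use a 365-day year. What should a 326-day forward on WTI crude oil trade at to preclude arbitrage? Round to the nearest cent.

Net carry = r + u − y = 0.0619 + 0.0470 − 0.0151 = 0.0938
F = S·e^((r+u−y)T) = 125.29 · e^(0.0938 × 326/365) = 125.29 · e^0.083778
= 125.29 × 1.087387 = $136.24 per barrel

$136.24 per barrel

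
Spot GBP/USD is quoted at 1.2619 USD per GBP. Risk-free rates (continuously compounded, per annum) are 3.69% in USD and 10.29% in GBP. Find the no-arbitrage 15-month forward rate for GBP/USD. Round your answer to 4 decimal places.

1.1620

F = S·e^((r_USD − r_GBP)T) = 1.2619 · e^((0.0369 − 0.1029) × 15/12)
= 1.2619 · e^-0.082500 = 1.2619 × 0.920811
F = 1.1620 USD per GBP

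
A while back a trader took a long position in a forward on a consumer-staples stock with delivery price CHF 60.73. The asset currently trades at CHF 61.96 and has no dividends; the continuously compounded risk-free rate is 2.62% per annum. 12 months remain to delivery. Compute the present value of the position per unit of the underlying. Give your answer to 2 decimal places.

Current fair forward for the remaining 12 months: F = S·e^(r·T), r = 0.0262
F = 61.96 · e^(0.0262 × 12/12) = 61.96 × 1.026546 = 63.6048
Value of long forward = (F − K)·e^(−rT) = (63.6048 − 60.73) · e^(−0.0262·12/12)
= 2.8748 × 0.974140 = 2.80

CHF 2.80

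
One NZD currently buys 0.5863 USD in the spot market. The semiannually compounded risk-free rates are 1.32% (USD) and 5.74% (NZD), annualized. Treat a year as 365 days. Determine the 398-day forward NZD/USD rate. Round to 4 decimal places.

By covered interest parity, F = S · (1+r_USD/2)^(2T) / (1+r_NZD/2)^(2T)
= 0.5863 × 1.014450 / 1.063652 = 0.5863 × 0.953742
F = 0.5592 USD per NZD

0.5592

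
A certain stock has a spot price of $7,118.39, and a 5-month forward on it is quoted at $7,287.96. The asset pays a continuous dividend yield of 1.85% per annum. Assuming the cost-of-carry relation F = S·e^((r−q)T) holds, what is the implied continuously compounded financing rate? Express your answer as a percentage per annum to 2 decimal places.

7.50%

From F = S·e^((r−q)T): (r − q) = ln(F/S)/T
ln(7287.96/7118.39) = ln(1.023821) = 0.023542
(r − q) = 0.023542 / (5/12) = 0.056501
r = ln(F/S)/T + q = 0.056501 + 0.0185 = 0.075001
r = 7.50%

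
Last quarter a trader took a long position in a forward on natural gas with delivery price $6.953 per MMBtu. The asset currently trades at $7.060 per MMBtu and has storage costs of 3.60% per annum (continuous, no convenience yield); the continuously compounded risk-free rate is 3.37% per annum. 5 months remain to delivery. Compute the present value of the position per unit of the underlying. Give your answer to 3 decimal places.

$0.311 per MMBtu

Current fair forward for the remaining 5 months: F = S·e^((r + u)·T), (r + u) = 0.0337 + 0.0360 = 0.0697
F = 7.060 · e^(0.0697 × 5/12) = 7.060 × 1.029467 = 7.2680
Value of long forward = (F − K)·e^(−rT) = (7.2680 − 6.953) · e^(−0.0337·5/12)
= 0.3150 × 0.986056 = 0.311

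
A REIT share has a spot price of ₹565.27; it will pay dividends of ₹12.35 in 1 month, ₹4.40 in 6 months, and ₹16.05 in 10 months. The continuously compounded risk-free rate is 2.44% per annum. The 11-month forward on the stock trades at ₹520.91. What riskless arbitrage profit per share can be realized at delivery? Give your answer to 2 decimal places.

₹24.01 per share

PV(dividends) I = 12.35·e^(−0.0244·1/12) + 4.40·e^(−0.0244·6/12) + 16.05·e^(−0.0244·10/12) = 32.3985
Fair forward F* = (S − I)·e^(rT) = (565.27 − 32.3985)·e^0.022367 = 532.8715 × 1.022619 = 544.9245
Market ₹520.91 < fair 544.9245: forward underpriced → reverse cash-and-carry (short the stock, invest proceeds at r, pay the dividends, go long the forward).
Profit at T = |F_mkt − F*| = |520.91 − 544.9245| = ₹24.01 per share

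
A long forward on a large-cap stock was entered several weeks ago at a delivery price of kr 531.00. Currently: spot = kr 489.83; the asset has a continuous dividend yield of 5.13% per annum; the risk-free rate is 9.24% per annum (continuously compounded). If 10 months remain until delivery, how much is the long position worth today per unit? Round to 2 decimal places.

-kr 22.32

Current fair forward for the remaining 10 months: F = S·e^((r − q)·T), (r − q) = 0.0924 − 0.0513 = 0.0411
F = 489.83 · e^(0.0411 × 10/12) = 489.83 × 1.034843 = 506.8971
Value of long forward = (F − K)·e^(−rT) = (506.8971 − 531.00) · e^(−0.0924·10/12)
= -24.1029 × 0.925890 = -22.32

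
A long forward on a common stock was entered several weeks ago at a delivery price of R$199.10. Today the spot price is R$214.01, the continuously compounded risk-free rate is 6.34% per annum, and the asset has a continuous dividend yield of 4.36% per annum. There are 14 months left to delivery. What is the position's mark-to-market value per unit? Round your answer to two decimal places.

R$18.49

Current fair forward for the remaining 14 months: F = S·e^((r − q)·T), (r − q) = 0.0634 − 0.0436 = 0.0198
F = 214.01 · e^(0.0198 × 14/12) = 214.01 × 1.023369 = 219.0112
Value of long forward = (F − K)·e^(−rT) = (219.0112 − 199.10) · e^(−0.0634·14/12)
= 19.9112 × 0.928703 = 18.49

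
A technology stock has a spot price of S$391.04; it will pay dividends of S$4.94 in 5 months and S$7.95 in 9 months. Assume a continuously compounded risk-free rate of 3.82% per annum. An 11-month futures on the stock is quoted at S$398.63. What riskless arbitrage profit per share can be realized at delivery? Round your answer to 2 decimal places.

S$6.69 per share

PV(dividends) I = 4.94·e^(−0.0382·5/12) + 7.95·e^(−0.0382·9/12) = 12.5875
Fair futures F* = (S − I)·e^(rT) = (391.04 − 12.5875)·e^0.035017 = 378.4525 × 1.035637 = 391.9394
Market S$398.63 > fair 391.9394: forward overpriced → cash-and-carry (borrow at r, buy the stock and collect the dividends, short the forward).
Profit at T = |F_mkt − F*| = |398.63 − 391.9394| = S$6.69 per share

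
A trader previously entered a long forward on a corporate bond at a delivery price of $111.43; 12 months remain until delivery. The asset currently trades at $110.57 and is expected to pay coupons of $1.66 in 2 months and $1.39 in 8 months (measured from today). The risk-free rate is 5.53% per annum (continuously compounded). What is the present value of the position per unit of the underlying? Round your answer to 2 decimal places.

PV(remaining coupons) I = 1.66·e^(−0.0553·2/12) + 1.39·e^(−0.0553·8/12) = 2.9845
Current forward F = (S − I)·e^(rT) = (110.57 − 2.9845)·e^(0.0553·12/12) = 107.5855 × 1.056858 = 113.7026
Value (long) = (F − K)·e^(−rT) = (113.7026 − 111.43) × 0.946201 = 2.1503
Value = $2.15

$2.15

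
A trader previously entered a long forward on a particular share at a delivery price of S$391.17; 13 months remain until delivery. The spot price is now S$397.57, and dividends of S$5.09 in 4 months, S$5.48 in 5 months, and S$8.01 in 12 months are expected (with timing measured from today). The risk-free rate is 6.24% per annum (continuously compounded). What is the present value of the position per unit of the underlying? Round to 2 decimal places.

PV(remaining dividends) I = 5.09·e^(−0.0624·4/12) + 5.48·e^(−0.0624·5/12) + 8.01·e^(−0.0624·12/12) = 17.8500
Current forward F = (S − I)·e^(rT) = (397.57 − 17.8500)·e^(0.0624·13/12) = 379.7200 × 1.069937 = 406.2765
Value (long) = (F − K)·e^(−rT) = (406.2765 − 391.17) × 0.934634 = 14.1190
Value = S$14.12

S$14.12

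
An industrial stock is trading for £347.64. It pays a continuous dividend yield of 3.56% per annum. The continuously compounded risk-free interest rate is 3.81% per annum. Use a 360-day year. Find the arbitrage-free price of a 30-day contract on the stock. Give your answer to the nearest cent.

£347.71

F = S·e^((r − q)T) = 347.64 · e^((0.0381 − 0.0356) × 30/360)
= 347.64 · e^0.000208 = 347.64 × 1.000208
F = £347.71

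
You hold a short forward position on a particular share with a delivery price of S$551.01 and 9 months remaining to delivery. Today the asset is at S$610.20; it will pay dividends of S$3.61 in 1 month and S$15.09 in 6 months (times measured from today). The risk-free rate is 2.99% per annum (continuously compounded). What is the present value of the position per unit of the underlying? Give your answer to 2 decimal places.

-S$52.94

PV(remaining dividends) I = 3.61·e^(−0.0299·1/12) + 15.09·e^(−0.0299·6/12) = 18.4671
Current forward F = (S − I)·e^(rT) = (610.20 − 18.4671)·e^(0.0299·9/12) = 591.7329 × 1.022678 = 605.1522
Value (long) = (F − K)·e^(−rT) = (605.1522 − 551.01) × 0.977825 = 52.9416
Short position value = −(long value) = -S$52.94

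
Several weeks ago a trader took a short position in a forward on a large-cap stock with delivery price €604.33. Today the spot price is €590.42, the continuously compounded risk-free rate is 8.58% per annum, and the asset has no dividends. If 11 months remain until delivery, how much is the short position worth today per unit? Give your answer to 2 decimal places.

Current fair forward for the remaining 11 months: F = S·e^(r·T), r = 0.0858
F = 590.42 · e^(0.0858 × 11/12) = 590.42 × 1.081826 = 638.7317
Value of long forward = (F − K)·e^(−rT) = (638.7317 − 604.33) · e^(−0.0858·11/12)
= 34.4017 × 0.924363 = 31.80
Short position value = −(long value) = -€31.80

-€31.80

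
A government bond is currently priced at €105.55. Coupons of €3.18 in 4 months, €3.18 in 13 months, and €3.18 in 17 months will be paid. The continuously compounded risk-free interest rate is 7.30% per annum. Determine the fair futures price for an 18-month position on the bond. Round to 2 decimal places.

€107.82

PV(coupons) I = 3.18·e^(−0.0730·4/12) + 3.18·e^(−0.0730·13/12) + 3.18·e^(−0.0730·17/12)
I = 3.1036 + 2.9382 + 2.8676 = 8.9094
F = (S − I)·e^(rT) = (105.55 − 8.9094) · e^(0.0730·18/12)
= 96.6406 · e^0.109500 = 96.6406 × 1.115720 = €107.82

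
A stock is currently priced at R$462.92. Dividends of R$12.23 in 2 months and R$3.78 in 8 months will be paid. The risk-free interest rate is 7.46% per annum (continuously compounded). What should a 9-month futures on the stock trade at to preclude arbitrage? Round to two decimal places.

R$472.98

PV(dividends) I = 12.23·e^(−0.0746·2/12) + 3.78·e^(−0.0746·8/12)
I = 12.0789 + 3.5966 = 15.6755
F = (S − I)·e^(rT) = (462.92 − 15.6755) · e^(0.0746·9/12)
= 447.2445 · e^0.055950 = 447.2445 × 1.057545 = R$472.98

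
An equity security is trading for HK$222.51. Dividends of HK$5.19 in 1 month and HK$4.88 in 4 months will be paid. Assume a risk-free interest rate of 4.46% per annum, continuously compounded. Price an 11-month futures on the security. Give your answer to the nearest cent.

PV(dividends) I = 5.19·e^(−0.0446·1/12) + 4.88·e^(−0.0446·4/12)
I = 5.1707 + 4.8080 = 9.9787
F = (S − I)·e^(rT) = (222.51 − 9.9787) · e^(0.0446·11/12)
= 212.5313 · e^0.040883 = 212.5313 × 1.041730 = HK$221.40

HK$221.40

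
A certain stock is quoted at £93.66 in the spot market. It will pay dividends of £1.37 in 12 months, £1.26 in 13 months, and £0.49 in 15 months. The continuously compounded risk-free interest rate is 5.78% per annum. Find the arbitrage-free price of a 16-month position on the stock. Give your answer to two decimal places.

£98.00

PV(dividends) I = 1.37·e^(−0.0578·12/12) + 1.26·e^(−0.0578·13/12) + 0.49·e^(−0.0578·15/12)
I = 1.2931 + 1.1835 + 0.4558 = 2.9324
F = (S − I)·e^(rT) = (93.66 − 2.9324) · e^(0.0578·16/12)
= 90.7276 · e^0.077067 = 90.7276 × 1.080114 = £98.00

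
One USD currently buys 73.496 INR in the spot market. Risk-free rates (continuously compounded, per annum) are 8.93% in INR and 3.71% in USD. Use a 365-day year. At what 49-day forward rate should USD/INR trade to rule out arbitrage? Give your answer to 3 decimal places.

F = S·e^((r_INR − r_USD)T) = 73.496 · e^((0.0893 − 0.0371) × 49/365)
= 73.496 · e^0.007008 = 73.496 × 1.007033
F = 74.013 INR per USD

74.013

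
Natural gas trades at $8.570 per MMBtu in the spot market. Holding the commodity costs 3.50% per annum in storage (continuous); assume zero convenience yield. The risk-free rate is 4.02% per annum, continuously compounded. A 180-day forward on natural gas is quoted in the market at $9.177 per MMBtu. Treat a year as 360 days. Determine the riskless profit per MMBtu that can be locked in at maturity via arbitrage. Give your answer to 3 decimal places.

$0.279 per MMBtu

Fair forward: F* = S·e^(carry·T), with carry = (r + u) = 0.0402 + 0.0350 = 0.0752
F* = 8.570 · e^(0.0752 × 180/360) = 8.570 · e^0.037600 = 8.570 × 1.038316 = $8.8984
Market $9.177 > fair $8.8984: forward overpriced → cash-and-carry (buy spot, short the forward).
At maturity, profit = |F_mkt − F*| = |9.177 − 8.8984| = $0.279 per MMBtu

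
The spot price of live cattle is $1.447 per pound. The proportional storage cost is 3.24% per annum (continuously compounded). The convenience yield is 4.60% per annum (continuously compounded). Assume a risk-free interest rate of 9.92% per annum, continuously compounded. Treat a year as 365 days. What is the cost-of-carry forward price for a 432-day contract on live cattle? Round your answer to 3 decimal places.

Net carry = r + u − y = 0.0992 + 0.0324 − 0.0460 = 0.0856
F = S·e^((r+u−y)T) = 1.447 · e^(0.0856 × 432/365) = 1.447 · e^0.101313
= 1.447 × 1.106623 = $1.601 per pound

$1.601 per pound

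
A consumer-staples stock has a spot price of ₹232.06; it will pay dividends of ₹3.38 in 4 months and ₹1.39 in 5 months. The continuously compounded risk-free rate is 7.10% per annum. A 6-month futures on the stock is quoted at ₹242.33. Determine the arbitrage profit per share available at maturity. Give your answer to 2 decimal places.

₹6.70 per share

PV(dividends) I = 3.38·e^(−0.0710·4/12) + 1.39·e^(−0.0710·5/12) = 4.6504
Fair futures F* = (S − I)·e^(rT) = (232.06 − 4.6504)·e^0.035500 = 227.4096 × 1.036138 = 235.6277
Market ₹242.33 > fair 235.6277: forward overpriced → cash-and-carry (borrow at r, buy the stock and collect the dividends, short the forward).
Profit at T = |F_mkt − F*| = |242.33 − 235.6277| = ₹6.70 per share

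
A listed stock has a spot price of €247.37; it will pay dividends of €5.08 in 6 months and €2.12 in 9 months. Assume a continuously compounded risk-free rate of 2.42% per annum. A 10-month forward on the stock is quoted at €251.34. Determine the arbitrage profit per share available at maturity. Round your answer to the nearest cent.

€6.18 per share

PV(dividends) I = 5.08·e^(−0.0242·6/12) + 2.12·e^(−0.0242·9/12) = 7.1008
Fair forward F* = (S − I)·e^(rT) = (247.37 − 7.1008)·e^0.020167 = 240.2692 × 1.020372 = 245.1640
Market €251.34 > fair 245.1640: forward overpriced → cash-and-carry (borrow at r, buy the stock and collect the dividends, short the forward).
Profit at T = |F_mkt − F*| = |251.34 − 245.1640| = €6.18 per share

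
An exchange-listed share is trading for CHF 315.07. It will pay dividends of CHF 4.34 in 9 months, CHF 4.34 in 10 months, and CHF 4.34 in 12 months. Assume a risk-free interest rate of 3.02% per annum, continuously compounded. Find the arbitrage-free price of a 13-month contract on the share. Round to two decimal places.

PV(dividends) I = 4.34·e^(−0.0302·9/12) + 4.34·e^(−0.0302·10/12) + 4.34·e^(−0.0302·12/12)
I = 4.2428 + 4.2321 + 4.2109 = 12.6858
F = (S − I)·e^(rT) = (315.07 − 12.6858) · e^(0.0302·13/12)
= 302.3842 · e^0.032717 = 302.3842 × 1.033258 = CHF 312.44

CHF 312.44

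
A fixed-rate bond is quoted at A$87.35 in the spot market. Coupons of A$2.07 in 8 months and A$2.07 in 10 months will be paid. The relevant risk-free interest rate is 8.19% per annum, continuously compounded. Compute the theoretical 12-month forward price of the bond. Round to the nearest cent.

PV(coupons) I = 2.07·e^(−0.0819·8/12) + 2.07·e^(−0.0819·10/12)
I = 1.9600 + 1.9334 = 3.8934
F = (S − I)·e^(rT) = (87.35 − 3.8934) · e^(0.0819·12/12)
= 83.4566 · e^0.081900 = 83.4566 × 1.085347 = A$90.58

A$90.58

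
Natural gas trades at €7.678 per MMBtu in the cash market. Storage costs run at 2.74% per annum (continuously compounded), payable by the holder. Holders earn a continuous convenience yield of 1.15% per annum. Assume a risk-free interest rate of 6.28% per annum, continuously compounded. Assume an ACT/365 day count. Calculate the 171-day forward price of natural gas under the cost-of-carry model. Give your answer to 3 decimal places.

Net carry = r + u − y = 0.0628 + 0.0274 − 0.0115 = 0.0787
F = S·e^((r+u−y)T) = 7.678 · e^(0.0787 × 171/365) = 7.678 · e^0.036870
= 7.678 × 1.037558 = €7.966 per MMBtu

€7.966 per MMBtu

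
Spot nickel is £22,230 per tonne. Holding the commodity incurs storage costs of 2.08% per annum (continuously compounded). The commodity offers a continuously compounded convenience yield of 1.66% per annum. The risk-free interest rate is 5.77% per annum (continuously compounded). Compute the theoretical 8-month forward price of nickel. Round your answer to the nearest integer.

Net carry = r + u − y = 0.0577 + 0.0208 − 0.0166 = 0.0619
F = S·e^((r+u−y)T) = 22230 · e^(0.0619 × 8/12) = 22230 · e^0.041267
= 22230 × 1.042130 = £23,167 per tonne

£23,167 per tonne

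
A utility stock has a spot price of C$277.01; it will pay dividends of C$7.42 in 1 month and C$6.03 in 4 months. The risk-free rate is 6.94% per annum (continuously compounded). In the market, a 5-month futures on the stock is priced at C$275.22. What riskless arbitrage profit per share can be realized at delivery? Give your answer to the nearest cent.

PV(dividends) I = 7.42·e^(−0.0694·1/12) + 6.03·e^(−0.0694·4/12) = 13.2693
Fair futures F* = (S − I)·e^(rT) = (277.01 − 13.2693)·e^0.028917 = 263.7407 × 1.029339 = 271.4786
Market C$275.22 > fair 271.4786: forward overpriced → cash-and-carry (borrow at r, buy the stock and collect the dividends, short the forward).
Profit at T = |F_mkt − F*| = |275.22 − 271.4786| = C$3.74 per share

C$3.74 per share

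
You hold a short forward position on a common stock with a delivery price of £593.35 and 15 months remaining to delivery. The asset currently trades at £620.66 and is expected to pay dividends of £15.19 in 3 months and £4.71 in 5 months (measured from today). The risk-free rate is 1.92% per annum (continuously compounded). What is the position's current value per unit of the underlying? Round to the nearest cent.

-£21.59

PV(remaining dividends) I = 15.19·e^(−0.0192·3/12) + 4.71·e^(−0.0192·5/12) = 19.7897
Current forward F = (S − I)·e^(rT) = (620.66 − 19.7897)·e^(0.0192·15/12) = 600.8703 × 1.024290 = 615.4654
Value (long) = (F − K)·e^(−rT) = (615.4654 − 593.35) × 0.976286 = 21.5910
Short position value = −(long value) = -£21.59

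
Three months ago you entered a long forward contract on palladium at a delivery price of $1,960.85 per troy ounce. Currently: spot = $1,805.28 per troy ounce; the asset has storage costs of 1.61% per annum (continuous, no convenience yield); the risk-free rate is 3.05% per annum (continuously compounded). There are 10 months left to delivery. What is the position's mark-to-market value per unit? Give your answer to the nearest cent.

-$81.98 per troy ounce

Current fair forward for the remaining 10 months: F = S·e^((r + u)·T), (r + u) = 0.0305 + 0.0161 = 0.0466
F = 1805.28 · e^(0.0466 × 10/12) = 1805.28 × 1.03959720 = 1876.7640
Value of long forward = (F − K)·e^(−rT) = (1876.7640 − 1960.85) · e^(−0.0305·10/12)
= -84.0860 × 0.97490362 = -81.98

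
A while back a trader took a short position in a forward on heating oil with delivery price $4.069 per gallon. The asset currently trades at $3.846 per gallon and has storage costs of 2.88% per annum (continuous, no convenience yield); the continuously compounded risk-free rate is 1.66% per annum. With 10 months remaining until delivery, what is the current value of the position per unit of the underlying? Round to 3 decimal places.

Current fair forward for the remaining 10 months: F = S·e^((r + u)·T), (r + u) = 0.0166 + 0.0288 = 0.0454
F = 3.846 · e^(0.0454 × 10/12) = 3.846 × 1.038558 = 3.9943
Value of long forward = (F − K)·e^(−rT) = (3.9943 − 4.069) · e^(−0.0166·10/12)
= -0.0747 × 0.986262 = -0.074
Short position value = −(long value) = $0.074

$0.074 per gallon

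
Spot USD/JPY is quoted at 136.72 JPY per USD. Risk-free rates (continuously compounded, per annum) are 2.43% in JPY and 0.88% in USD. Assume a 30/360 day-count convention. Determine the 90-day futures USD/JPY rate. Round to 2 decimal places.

F = S·e^((r_JPY − r_USD)T) = 136.72 · e^((0.0243 − 0.0088) × 90/360)
= 136.72 · e^0.003875 = 136.72 × 1.003883
F = 137.25 JPY per USD

137.25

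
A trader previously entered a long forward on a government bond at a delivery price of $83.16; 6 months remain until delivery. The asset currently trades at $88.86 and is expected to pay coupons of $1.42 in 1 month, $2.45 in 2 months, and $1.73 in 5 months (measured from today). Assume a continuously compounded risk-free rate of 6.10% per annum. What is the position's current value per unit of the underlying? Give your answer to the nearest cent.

$2.67

PV(remaining coupons) I = 1.42·e^(−0.0610·1/12) + 2.45·e^(−0.0610·2/12) + 1.73·e^(−0.0610·5/12) = 5.5246
Current forward F = (S − I)·e^(rT) = (88.86 − 5.5246)·e^(0.0610·6/12) = 83.3354 × 1.030970 = 85.9163
Value (long) = (F − K)·e^(−rT) = (85.9163 − 83.16) × 0.969960 = 2.6735
Value = $2.67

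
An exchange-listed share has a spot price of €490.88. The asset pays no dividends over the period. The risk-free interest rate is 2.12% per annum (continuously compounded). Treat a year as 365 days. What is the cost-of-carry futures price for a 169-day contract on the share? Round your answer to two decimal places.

€495.72

F = S·e^(rT) = 490.88 · e^(0.0212 × 169/365)
= 490.88 · e^0.009816 = 490.88 × 1.009864
F = €495.72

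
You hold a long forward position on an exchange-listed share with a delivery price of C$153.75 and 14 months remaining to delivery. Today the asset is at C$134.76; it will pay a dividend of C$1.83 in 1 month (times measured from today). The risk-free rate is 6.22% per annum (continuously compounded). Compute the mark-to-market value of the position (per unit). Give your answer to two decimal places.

-C$10.05

PV(remaining dividends) I = 1.83·e^(−0.0622·1/12) = 1.8205
Current forward F = (S − I)·e^(rT) = (134.76 − 1.8205)·e^(0.0622·14/12) = 132.9395 × 1.075264 = 142.9451
Value (long) = (F − K)·e^(−rT) = (142.9451 − 153.75) × 0.930004 = -10.0486
Value = -C$10.05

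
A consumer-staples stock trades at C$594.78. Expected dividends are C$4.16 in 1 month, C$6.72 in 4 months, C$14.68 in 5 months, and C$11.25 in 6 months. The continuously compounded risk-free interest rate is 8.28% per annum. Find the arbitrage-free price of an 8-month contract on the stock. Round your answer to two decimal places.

PV(dividends) I = 4.16·e^(−0.0828·1/12) + 6.72·e^(−0.0828·4/12) + 14.68·e^(−0.0828·5/12) + 11.25·e^(−0.0828·6/12)
I = 4.1314 + 6.5371 + 14.1822 + 10.7938 = 35.6445
F = (S − I)·e^(rT) = (594.78 − 35.6445) · e^(0.0828·8/12)
= 559.1355 · e^0.055200 = 559.1355 × 1.056752 = C$590.87

C$590.87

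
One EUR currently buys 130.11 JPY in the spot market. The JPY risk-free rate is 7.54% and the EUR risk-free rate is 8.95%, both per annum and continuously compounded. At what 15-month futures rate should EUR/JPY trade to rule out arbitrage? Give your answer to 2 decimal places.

127.84

F = S·e^((r_JPY − r_EUR)T) = 130.11 · e^((0.0754 − 0.0895) × 15/12)
= 130.11 · e^-0.017625 = 130.11 × 0.982529
F = 127.84 JPY per EUR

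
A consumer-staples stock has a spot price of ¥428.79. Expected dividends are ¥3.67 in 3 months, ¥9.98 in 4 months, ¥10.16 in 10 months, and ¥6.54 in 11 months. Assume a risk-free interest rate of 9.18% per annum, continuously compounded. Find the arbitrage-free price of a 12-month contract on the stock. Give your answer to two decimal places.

PV(dividends) I = 3.67·e^(−0.0918·3/12) + 9.98·e^(−0.0918·4/12) + 10.16·e^(−0.0918·10/12) + 6.54·e^(−0.0918·11/12)
I = 3.5867 + 9.6792 + 9.4117 + 6.0122 = 28.6898
F = (S − I)·e^(rT) = (428.79 − 28.6898) · e^(0.0918·12/12)
= 400.1002 · e^0.091800 = 400.1002 × 1.096146 = ¥438.57

¥438.57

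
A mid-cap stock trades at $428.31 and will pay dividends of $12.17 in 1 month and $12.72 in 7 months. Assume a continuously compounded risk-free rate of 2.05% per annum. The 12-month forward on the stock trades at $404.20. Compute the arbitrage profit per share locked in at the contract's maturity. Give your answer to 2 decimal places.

$7.75 per share

PV(dividends) I = 12.17·e^(−0.0205·1/12) + 12.72·e^(−0.0205·7/12) = 24.7180
Fair forward F* = (S − I)·e^(rT) = (428.31 − 24.7180)·e^0.020500 = 403.5920 × 1.020712 = 411.9512
Market $404.20 < fair 411.9512: forward underpriced → reverse cash-and-carry (short the stock, invest proceeds at r, pay the dividends, go long the forward).
Profit at T = |F_mkt − F*| = |404.20 − 411.9512| = $7.75 per share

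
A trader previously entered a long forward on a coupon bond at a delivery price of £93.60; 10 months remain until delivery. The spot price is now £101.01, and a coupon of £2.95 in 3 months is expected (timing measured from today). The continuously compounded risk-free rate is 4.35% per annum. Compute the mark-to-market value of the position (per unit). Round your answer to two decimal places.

PV(remaining coupons) I = 2.95·e^(−0.0435·3/12) = 2.9181
Current forward F = (S − I)·e^(rT) = (101.01 − 2.9181)·e^(0.0435·10/12) = 98.0919 × 1.036915 = 101.7130
Value (long) = (F − K)·e^(−rT) = (101.7130 − 93.60) × 0.964399 = 7.8242
Value = £7.82

£7.82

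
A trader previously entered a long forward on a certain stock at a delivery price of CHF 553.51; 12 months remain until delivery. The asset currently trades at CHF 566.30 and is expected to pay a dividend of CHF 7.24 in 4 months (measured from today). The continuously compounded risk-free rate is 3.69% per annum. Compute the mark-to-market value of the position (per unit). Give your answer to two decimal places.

CHF 25.69

PV(remaining dividends) I = 7.24·e^(−0.0369·4/12) = 7.1515
Current forward F = (S − I)·e^(rT) = (566.30 − 7.1515)·e^(0.0369·12/12) = 559.1485 × 1.037589 = 580.1663
Value (long) = (F − K)·e^(−rT) = (580.1663 − 553.51) × 0.963773 = 25.6906
Value = CHF 25.69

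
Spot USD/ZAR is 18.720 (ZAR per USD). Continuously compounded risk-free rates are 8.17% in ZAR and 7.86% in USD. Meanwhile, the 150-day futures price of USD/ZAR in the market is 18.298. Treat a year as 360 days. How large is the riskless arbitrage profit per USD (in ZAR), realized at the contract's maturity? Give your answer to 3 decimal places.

Fair futures: F* = S·e^(carry·T), with carry = (r_ZAR − r_USD) = 0.0817 − 0.0786 = 0.0031
F* = 18.720 · e^(0.0031 × 150/360) = 18.720 · e^0.001292 = 18.720 × 1.001293 = 18.7442
Market 18.298 < fair 18.7442: forward underpriced → reverse cash-and-carry (short spot, go long the forward).
At maturity, profit = |F_mkt − F*| = |18.298 − 18.7442| = 0.446 per USD (in ZAR)

0.446 per USD (in ZAR)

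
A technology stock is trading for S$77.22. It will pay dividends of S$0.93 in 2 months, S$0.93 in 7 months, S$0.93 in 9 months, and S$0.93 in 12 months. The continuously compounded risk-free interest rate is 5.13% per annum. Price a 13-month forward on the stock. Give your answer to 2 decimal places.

PV(dividends) I = 0.93·e^(−0.0513·2/12) + 0.93·e^(−0.0513·7/12) + 0.93·e^(−0.0513·9/12) + 0.93·e^(−0.0513·12/12)
I = 0.9221 + 0.9026 + 0.8949 + 0.8835 = 3.6031
F = (S − I)·e^(rT) = (77.22 − 3.6031) · e^(0.0513·13/12)
= 73.6169 · e^0.055575 = 73.6169 × 1.057148 = S$77.82

S$77.82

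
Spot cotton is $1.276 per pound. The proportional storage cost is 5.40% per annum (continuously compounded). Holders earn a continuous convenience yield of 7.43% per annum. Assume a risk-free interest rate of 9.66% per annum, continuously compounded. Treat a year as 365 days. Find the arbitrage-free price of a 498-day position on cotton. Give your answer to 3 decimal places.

Net carry = r + u − y = 0.0966 + 0.0540 − 0.0743 = 0.0763
F = S·e^((r+u−y)T) = 1.276 · e^(0.0763 × 498/365) = 1.276 · e^0.104102
= 1.276 × 1.109714 = $1.416 per pound

$1.416 per pound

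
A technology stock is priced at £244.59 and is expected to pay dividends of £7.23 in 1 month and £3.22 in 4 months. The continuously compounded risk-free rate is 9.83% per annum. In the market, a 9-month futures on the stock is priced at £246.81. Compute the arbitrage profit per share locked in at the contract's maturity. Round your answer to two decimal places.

PV(dividends) I = 7.23·e^(−0.0983·1/12) + 3.22·e^(−0.0983·4/12) = 10.2872
Fair futures F* = (S − I)·e^(rT) = (244.59 − 10.2872)·e^0.073725 = 234.3028 × 1.076511 = 252.2295
Market £246.81 < fair 252.2295: forward underpriced → reverse cash-and-carry (short the stock, invest proceeds at r, pay the dividends, go long the forward).
Profit at T = |F_mkt − F*| = |246.81 − 252.2295| = £5.42 per share

£5.42 per share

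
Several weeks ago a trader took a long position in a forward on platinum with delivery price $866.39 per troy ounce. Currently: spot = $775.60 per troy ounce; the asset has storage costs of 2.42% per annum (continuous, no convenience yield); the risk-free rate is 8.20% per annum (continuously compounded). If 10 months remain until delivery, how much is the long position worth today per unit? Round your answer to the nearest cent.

Current fair forward for the remaining 10 months: F = S·e^((r + u)·T), (r + u) = 0.0820 + 0.0242 = 0.1062
F = 775.60 · e^(0.1062 × 10/12) = 775.60 × 1.092534 = 847.3694
Value of long forward = (F − K)·e^(−rT) = (847.3694 − 866.39) · e^(−0.0820·10/12)
= -19.0206 × 0.933949 = -17.76

-$17.76 per troy ounce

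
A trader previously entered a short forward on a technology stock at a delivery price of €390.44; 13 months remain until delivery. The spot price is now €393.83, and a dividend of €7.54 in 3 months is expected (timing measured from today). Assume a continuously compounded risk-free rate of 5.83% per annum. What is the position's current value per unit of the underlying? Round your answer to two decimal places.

PV(remaining dividends) I = 7.54·e^(−0.0583·3/12) = 7.4309
Current forward F = (S − I)·e^(rT) = (393.83 − 7.4309)·e^(0.0583·13/12) = 386.3991 × 1.065195 = 411.5904
Value (long) = (F − K)·e^(−rT) = (411.5904 − 390.44) × 0.938795 = 19.8559
Short position value = −(long value) = -€19.86

-€19.86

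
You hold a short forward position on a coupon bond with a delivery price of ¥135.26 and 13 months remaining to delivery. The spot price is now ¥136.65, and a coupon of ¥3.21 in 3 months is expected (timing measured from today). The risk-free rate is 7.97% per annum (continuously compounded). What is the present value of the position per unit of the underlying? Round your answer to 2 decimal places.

-¥9.43

PV(remaining coupons) I = 3.21·e^(−0.0797·3/12) = 3.1467
Current forward F = (S − I)·e^(rT) = (136.65 − 3.1467)·e^(0.0797·13/12) = 133.5033 × 1.090179 = 145.5425
Value (long) = (F − K)·e^(−rT) = (145.5425 − 135.26) × 0.917281 = 9.4319
Short position value = −(long value) = -¥9.43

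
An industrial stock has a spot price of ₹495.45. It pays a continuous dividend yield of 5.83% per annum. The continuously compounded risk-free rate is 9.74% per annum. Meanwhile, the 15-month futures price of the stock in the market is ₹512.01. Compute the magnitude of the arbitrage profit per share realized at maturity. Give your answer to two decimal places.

₹8.26 per share

Fair futures: F* = S·e^(carry·T), with carry = (r − q) = 0.0974 − 0.0583 = 0.0391
F* = 495.45 · e^(0.0391 × 15/12) = 495.45 · e^0.048875 = 495.45 × 1.050089 = ₹520.2666
Market ₹512.01 < fair ₹520.2666: forward underpriced → reverse cash-and-carry (short spot, go long the forward).
At maturity, profit = |F_mkt − F*| = |512.01 − 520.2666| = ₹8.26 per share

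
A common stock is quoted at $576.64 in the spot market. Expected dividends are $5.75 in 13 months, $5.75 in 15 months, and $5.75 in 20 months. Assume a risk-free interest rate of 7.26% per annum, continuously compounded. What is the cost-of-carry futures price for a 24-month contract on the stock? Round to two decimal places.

PV(dividends) I = 5.75·e^(−0.0726·13/12) + 5.75·e^(−0.0726·15/12) + 5.75·e^(−0.0726·20/12)
I = 5.3151 + 5.2512 + 5.0947 = 15.6610
F = (S − I)·e^(rT) = (576.64 − 15.6610) · e^(0.0726·24/12)
= 560.9790 · e^0.145200 = 560.9790 × 1.156271 = $648.64

$648.64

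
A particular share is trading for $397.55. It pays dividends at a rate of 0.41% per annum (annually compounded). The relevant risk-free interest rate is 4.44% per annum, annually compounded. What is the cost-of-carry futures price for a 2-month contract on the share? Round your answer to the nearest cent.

F = S · (1+r)^T / (1+q)^T
= 397.55 × 1.007267 / 1.000682 = 397.55 × 1.006581
F = $400.17

$400.17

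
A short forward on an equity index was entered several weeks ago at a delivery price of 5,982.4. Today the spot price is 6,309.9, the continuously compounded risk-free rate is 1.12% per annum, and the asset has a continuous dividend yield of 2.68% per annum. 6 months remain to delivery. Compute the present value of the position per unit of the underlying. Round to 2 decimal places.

-276.92

Current fair forward for the remaining 6 months: F = S·e^((r − q)·T), (r − q) = 0.0112 − 0.0268 = -0.0156
F = 6309.9 · e^(-0.0156 × 6/12) = 6309.9 × 0.99223034 = 6260.8742
Value of long forward = (F − K)·e^(−rT) = (6260.8742 − 5982.4) · e^(−0.0112·6/12)
= 278.4742 × 0.99441565 = 276.92
Short position value = −(long value) = -276.92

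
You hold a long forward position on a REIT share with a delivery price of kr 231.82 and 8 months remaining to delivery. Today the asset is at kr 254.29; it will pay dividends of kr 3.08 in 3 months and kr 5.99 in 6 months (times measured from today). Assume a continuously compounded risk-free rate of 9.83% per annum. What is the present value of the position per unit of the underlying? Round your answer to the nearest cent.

kr 28.47

PV(remaining dividends) I = 3.08·e^(−0.0983·3/12) + 5.99·e^(−0.0983·6/12) = 8.7079
Current forward F = (S − I)·e^(rT) = (254.29 − 8.7079)·e^(0.0983·8/12) = 245.5821 × 1.067728 = 262.2149
Value (long) = (F − K)·e^(−rT) = (262.2149 − 231.82) × 0.936568 = 28.4669
Value = kr 28.47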